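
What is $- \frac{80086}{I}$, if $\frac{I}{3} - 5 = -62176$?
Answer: $\frac{80086}{186513} \approx 0.42939$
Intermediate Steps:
$I = -186513$ ($I = 15 + 3 \left(-62176\right) = 15 - 186528 = -186513$)
$- \frac{80086}{I} = - \frac{80086}{-186513} = \left(-80086\right) \left(- \frac{1}{186513}\right) = \frac{80086}{186513}$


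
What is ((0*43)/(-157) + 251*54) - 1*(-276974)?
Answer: 290528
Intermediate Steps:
((0*43)/(-157) + 251*54) - 1*(-276974) = (0*(-1/157) + 13554) + 276974 = (0 + 13554) + 276974 = 13554 + 276974 = 290528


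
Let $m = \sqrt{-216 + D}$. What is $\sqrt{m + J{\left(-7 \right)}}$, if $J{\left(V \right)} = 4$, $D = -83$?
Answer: $\sqrt{4 + i \sqrt{299}} \approx 3.2976 + 2.6219 i$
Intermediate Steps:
$m = i \sqrt{299}$ ($m = \sqrt{-216 - 83} = \sqrt{-299} = i \sqrt{299} \approx 17.292 i$)
$\sqrt{m + J{\left(-7 \right)}} = \sqrt{i \sqrt{299} + 4} = \sqrt{4 + i \sqrt{299}}$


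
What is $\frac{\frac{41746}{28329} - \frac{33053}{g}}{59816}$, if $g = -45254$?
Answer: $\frac{2825531921}{76684145855856} \approx 3.6846 \cdot 10^{-5}$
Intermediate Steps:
$\frac{\frac{41746}{28329} - \frac{33053}{g}}{59816} = \frac{\frac{41746}{28329} - \frac{33053}{-45254}}{59816} = \left(41746 \cdot \frac{1}{28329} - - \frac{33053}{45254}\right) \frac{1}{59816} = \left(\frac{41746}{28329} + \frac{33053}{45254}\right) \frac{1}{59816} = \frac{2825531921}{1282000566} \cdot \frac{1}{59816} = \frac{2825531921}{76684145855856}$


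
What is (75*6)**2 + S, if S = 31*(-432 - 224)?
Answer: 182164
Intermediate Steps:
S = -20336 (S = 31*(-656) = -20336)
(75*6)**2 + S = (75*6)**2 - 20336 = 450**2 - 20336 = 202500 - 20336 = 182164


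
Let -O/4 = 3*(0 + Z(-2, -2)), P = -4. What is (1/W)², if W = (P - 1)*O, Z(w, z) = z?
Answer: 1/14400 ≈ 6.9444e-5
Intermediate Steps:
O = 24 (O = -12*(0 - 2) = -12*(-2) = -4*(-6) = 24)
W = -120 (W = (-4 - 1)*24 = -5*24 = -120)
(1/W)² = (1/(-120))² = (-1/120)² = 1/14400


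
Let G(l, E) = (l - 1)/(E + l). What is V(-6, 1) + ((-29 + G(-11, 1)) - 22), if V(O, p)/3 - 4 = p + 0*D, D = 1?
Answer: -174/5 ≈ -34.800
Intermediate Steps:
G(l, E) = (-1 + l)/(E + l)
V(O, p) = 12 + 3*p (V(O, p) = 12 + 3*(p + 0*1) = 12 + 3*(p + 0) = 12 + 3*p)
V(-6, 1) + ((-29 + G(-11, 1)) - 22) = (12 + 3*1) + ((-29 + (-1 - 11)/(1 - 11)) - 22) = (12 + 3) + ((-29 - 12/(-10)) - 22) = 15 + ((-29 - 1/10*(-12)) - 22) = 15 + ((-29 + 6/5) - 22) = 15 + (-139/5 - 22) = 15 - 249/5 = -174/5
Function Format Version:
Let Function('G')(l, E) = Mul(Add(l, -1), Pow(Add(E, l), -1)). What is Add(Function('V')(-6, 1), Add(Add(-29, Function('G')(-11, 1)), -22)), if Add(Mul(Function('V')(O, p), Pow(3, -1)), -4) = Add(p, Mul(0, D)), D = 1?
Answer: Rational(-174, 5) ≈ -34.800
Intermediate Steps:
Function('G')(l, E) = Mul(Pow(Add(E, l), -1), Add(-1, l)) (Function('G')(l, E) = Mul(Add(-1, l), Pow(Add(E, l), -1)) = Mul(Pow(Add(E, l), -1), Add(-1, l)))
Function('V')(O, p) = Add(12, Mul(3, p)) (Function('V')(O, p) = Add(12, Mul(3, Add(p, Mul(0, 1)))) = Add(12, Mul(3, Add(p, 0))) = Add(12, Mul(3, p)))
Add(Function('V')(-6, 1), Add(Add(-29, Function('G')(-11, 1)), -22)) = Add(Add(12, Mul(3, 1)), Add(Add(-29, Mul(Pow(Add(1, -11), -1), Add(-1, -11))), -22)) = Add(Add(12, 3), Add(Add(-29, Mul(Pow(-10, -1), -12)), -22)) = Add(15, Add(Add(-29, Mul(Rational(-1, 10), -12)), -22)) = Add(15, Add(Add(-29, Rational(6, 5)), -22)) = Add(15, Add(Rational(-139, 5), -22)) = Add(15, Rational(-249, 5)) = Rational(-174, 5)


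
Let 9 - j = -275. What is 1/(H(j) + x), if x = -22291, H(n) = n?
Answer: -1/22007 ≈ -4.5440e-5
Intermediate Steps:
j = 284 (j = 9 - 1*(-275) = 9 + 275 = 284)
1/(H(j) + x) = 1/(284 - 22291) = 1/(-22007) = -1/22007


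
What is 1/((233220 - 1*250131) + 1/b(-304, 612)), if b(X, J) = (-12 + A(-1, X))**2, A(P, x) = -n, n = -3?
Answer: -81/1369790 ≈ -5.9133e-5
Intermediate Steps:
A(P, x) = 3 (A(P, x) = -1*(-3) = 3)
b(X, J) = 81 (b(X, J) = (-12 + 3)**2 = (-9)**2 = 81)
1/((233220 - 1*250131) + 1/b(-304, 612)) = 1/((233220 - 1*250131) + 1/81) = 1/((233220 - 250131) + 1/81) = 1/(-16911 + 1/81) = 1/(-1369790/81) = -81/1369790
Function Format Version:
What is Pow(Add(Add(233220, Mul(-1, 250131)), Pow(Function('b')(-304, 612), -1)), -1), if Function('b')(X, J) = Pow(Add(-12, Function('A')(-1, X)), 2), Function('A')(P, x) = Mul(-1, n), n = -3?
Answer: Rational(-81, 1369790) ≈ -5.9133e-5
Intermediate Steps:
Function('A')(P, x) = 3 (Function('A')(P, x) = Mul(-1, -3) = 3)
Function('b')(X, J) = 81 (Function('b')(X, J) = Pow(Add(-12, 3), 2) = Pow(-9, 2) = 81)
Pow(Add(Add(233220, Mul(-1, 250131)), Pow(Function('b')(-304, 612), -1)), -1) = Pow(Add(Add(233220, Mul(-1, 250131)), Pow(81, -1)), -1) = Pow(Add(Add(233220, -250131), Rational(1, 81)), -1) = Pow(Add(-16911, Rational(1, 81)), -1) = Pow(Rational(-1369790, 81), -1) = Rational(-81, 1369790)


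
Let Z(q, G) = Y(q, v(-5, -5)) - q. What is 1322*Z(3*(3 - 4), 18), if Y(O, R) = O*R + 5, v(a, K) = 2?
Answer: 2644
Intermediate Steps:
Y(O, R) = 5 + O*R
Z(q, G) = 5 + q (Z(q, G) = (5 + q*2) - q = (5 + 2*q) - q = 5 + q)
1322*Z(3*(3 - 4), 18) = 1322*(5 + 3*(3 - 4)) = 1322*(5 + 3*(-1)) = 1322*(5 - 3) = 1322*2 = 2644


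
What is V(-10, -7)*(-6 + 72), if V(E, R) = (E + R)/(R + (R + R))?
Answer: 374/7 ≈ 53.429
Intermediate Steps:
V(E, R) = (E + R)/(3*R) (V(E, R) = (E + R)/(R + 2*R) = (E + R)/((3*R)) = (E + R)*(1/(3*R)) = (E + R)/(3*R))
V(-10, -7)*(-6 + 72) = ((⅓)*(-10 - 7)/(-7))*(-6 + 72) = ((⅓)*(-⅐)*(-17))*66 = (17/21)*66 = 374/7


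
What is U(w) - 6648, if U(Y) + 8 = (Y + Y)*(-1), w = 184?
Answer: -7024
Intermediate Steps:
U(Y) = -8 - 2*Y (U(Y) = -8 + (Y + Y)*(-1) = -8 + (2*Y)*(-1) = -8 - 2*Y)
U(w) - 6648 = (-8 - 2*184) - 6648 = (-8 - 368) - 6648 = -376 - 6648 = -7024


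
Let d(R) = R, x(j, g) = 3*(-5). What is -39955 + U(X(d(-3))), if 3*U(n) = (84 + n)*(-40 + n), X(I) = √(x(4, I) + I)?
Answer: -41081 + 44*I*√2 ≈ -41081.0 + 62.225*I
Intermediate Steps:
x(j, g) = -15
X(I) = √(-15 + I)
U(n) = (-40 + n)*(84 + n)/3 (U(n) = ((84 + n)*(-40 + n))/3 = ((-40 + n)*(84 + n))/3 = (-40 + n)*(84 + n)/3)
-39955 + U(X(d(-3))) = -39955 + (-1120 + (√(-15 - 3))²/3 + 44*√(-15 - 3)/3) = -39955 + (-1120 + (√(-18))²/3 + 44*√(-18)/3) = -39955 + (-1120 + (3*I*√2)²/3 + 44*(3*I*√2)/3) = -39955 + (-1120 + (⅓)*(-18) + 44*I*√2) = -39955 + (-1120 - 6 + 44*I*√2) = -39955 + (-1126 + 44*I*√2) = -41081 + 44*I*√2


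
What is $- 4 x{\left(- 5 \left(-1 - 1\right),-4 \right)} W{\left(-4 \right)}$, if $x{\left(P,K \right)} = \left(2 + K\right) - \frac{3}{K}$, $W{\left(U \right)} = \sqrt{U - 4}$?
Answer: $10 i \sqrt{2} \approx 14.142 i$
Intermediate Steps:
$W{\left(U \right)} = \sqrt{-4 + U}$
$x{\left(P,K \right)} = 2 + K - \frac{3}{K}$
$- 4 x{\left(- 5 \left(-1 - 1\right),-4 \right)} W{\left(-4 \right)} = - 4 \left(2 - 4 - \frac{3}{-4}\right) \sqrt{-4 - 4} = - 4 \left(2 - 4 - - \frac{3}{4}\right) \sqrt{-8} = - 4 \left(2 - 4 + \frac{3}{4}\right) 2 i \sqrt{2} = - 4 \left(- \frac{5 \cdot 2 i \sqrt{2}}{4}\right) = - 4 \left(- \frac{5 i \sqrt{2}}{2}\right) = 10 i \sqrt{2}$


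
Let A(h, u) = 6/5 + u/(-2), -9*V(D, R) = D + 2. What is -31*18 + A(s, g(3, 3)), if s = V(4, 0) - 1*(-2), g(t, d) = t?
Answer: -5583/10 ≈ -558.30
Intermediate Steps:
V(D, R) = -2/9 - D/9 (V(D, R) = -(D + 2)/9 = -(2 + D)/9 = -2/9 - D/9)
s = 4/3 (s = (-2/9 - ⅑*4) - 1*(-2) = (-2/9 - 4/9) + 2 = -⅔ + 2 = 4/3 ≈ 1.3333)
A(h, u) = 6/5 - u/2 (A(h, u) = 6*(⅕) + u*(-½) = 6/5 - u/2)
-31*18 + A(s, g(3, 3)) = -31*18 + (6/5 - ½*3) = -558 + (6/5 - 3/2) = -558 - 3/10 = -5583/10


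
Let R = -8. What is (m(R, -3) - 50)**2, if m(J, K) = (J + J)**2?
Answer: 42436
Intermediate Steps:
m(J, K) = 4*J**2 (m(J, K) = (2*J)**2 = 4*J**2)
(m(R, -3) - 50)**2 = (4*(-8)**2 - 50)**2 = (4*64 - 50)**2 = (256 - 50)**2 = 206**2 = 42436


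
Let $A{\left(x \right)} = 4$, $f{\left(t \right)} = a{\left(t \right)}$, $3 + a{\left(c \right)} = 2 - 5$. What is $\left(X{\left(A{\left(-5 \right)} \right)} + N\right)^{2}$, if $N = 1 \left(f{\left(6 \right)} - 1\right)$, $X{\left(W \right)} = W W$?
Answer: $81$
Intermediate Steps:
$a{\left(c \right)} = -6$ ($a{\left(c \right)} = -3 + \left(2 - 5\right) = -3 - 3 = -6$)
$f{\left(t \right)} = -6$
$X{\left(W \right)} = W^{2}$
$N = -7$ ($N = 1 \left(-6 - 1\right) = 1 \left(-7\right) = -7$)
$\left(X{\left(A{\left(-5 \right)} \right)} + N\right)^{2} = \left(4^{2} - 7\right)^{2} = \left(16 - 7\right)^{2} = 9^{2} = 81$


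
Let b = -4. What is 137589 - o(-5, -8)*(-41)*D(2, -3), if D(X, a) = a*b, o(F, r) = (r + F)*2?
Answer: 124797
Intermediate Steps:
o(F, r) = 2*F + 2*r (o(F, r) = (F + r)*2 = 2*F + 2*r)
D(X, a) = -4*a (D(X, a) = a*(-4) = -4*a)
137589 - o(-5, -8)*(-41)*D(2, -3) = 137589 - (2*(-5) + 2*(-8))*(-41)*(-4*(-3)) = 137589 - (-10 - 16)*(-41)*12 = 137589 - (-26*(-41))*12 = 137589 - 1066*12 = 137589 - 1*12792 = 137589 - 12792 = 124797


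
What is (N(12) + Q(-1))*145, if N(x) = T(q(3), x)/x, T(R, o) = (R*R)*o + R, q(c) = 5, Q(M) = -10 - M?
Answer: 28565/12 ≈ 2380.4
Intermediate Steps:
T(R, o) = R + o*R² (T(R, o) = R²*o + R = o*R² + R = R + o*R²)
N(x) = (5 + 25*x)/x (N(x) = (5*(1 + 5*x))/x = (5 + 25*x)/x)
(N(12) + Q(-1))*145 = ((25 + 5/12) + (-10 - 1*(-1)))*145 = ((25 + 5*(1/12)) + (-10 + 1))*145 = ((25 + 5/12) - 9)*145 = (305/12 - 9)*145 = (197/12)*145 = 28565/12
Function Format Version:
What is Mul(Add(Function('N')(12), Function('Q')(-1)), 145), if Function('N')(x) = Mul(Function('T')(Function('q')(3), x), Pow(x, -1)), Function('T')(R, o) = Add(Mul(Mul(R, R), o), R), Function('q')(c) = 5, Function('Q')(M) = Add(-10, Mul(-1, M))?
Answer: Rational(28565, 12) ≈ 2380.4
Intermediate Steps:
Function('T')(R, o) = Add(R, Mul(o, Pow(R, 2))) (Function('T')(R, o) = Add(Mul(Pow(R, 2), o), R) = Add(Mul(o, Pow(R, 2)), R) = Add(R, Mul(o, Pow(R, 2))))
Function('N')(x) = Mul(Pow(x, -1), Add(5, Mul(25, x))) (Function('N')(x) = Mul(Mul(5, Add(1, Mul(5, x))), Pow(x, -1)) = Mul(Add(5, Mul(25, x)), Pow(x, -1)) = Mul(Pow(x, -1), Add(5, Mul(25, x))))
Mul(Add(Function('N')(12), Function('Q')(-1)), 145) = Mul(Add(Add(25, Mul(5, Pow(12, -1))), Add(-10, Mul(-1, -1))), 145) = Mul(Add(Add(25, Mul(5, Rational(1, 12))), Add(-10, 1)), 145) = Mul(Add(Add(25, Rational(5, 12)), -9), 145) = Mul(Add(Rational(305, 12), -9), 145) = Mul(Rational(197, 12), 145) = Rational(28565, 12)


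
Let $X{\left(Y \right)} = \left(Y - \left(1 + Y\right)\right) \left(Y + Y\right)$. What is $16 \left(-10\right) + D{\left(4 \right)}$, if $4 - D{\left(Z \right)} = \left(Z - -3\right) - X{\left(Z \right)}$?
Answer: $-171$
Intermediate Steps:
$X{\left(Y \right)} = - 2 Y$
$D{\left(Z \right)} = 1 - 3 Z$ ($D{\left(Z \right)} = 4 - \left(\left(Z - -3\right) - - 2 Z\right) = 4 - \left(\left(Z + 3\right) + 2 Z\right) = 4 - \left(\left(3 + Z\right) + 2 Z\right) = 4 - \left(3 + 3 Z\right) = 1 - 3 Z$)
$16 \left(-10\right) + D{\left(4 \right)} = 16 \left(-10\right) + \left(1 - 12\right) = -160 + \left(1 - 12\right) = -160 - 11 = -171$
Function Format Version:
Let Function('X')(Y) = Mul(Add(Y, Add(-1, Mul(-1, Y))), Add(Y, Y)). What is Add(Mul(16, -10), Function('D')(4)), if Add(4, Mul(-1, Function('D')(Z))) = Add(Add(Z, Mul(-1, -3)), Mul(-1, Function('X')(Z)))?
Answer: -171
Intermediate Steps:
Function('X')(Y) = Mul(-2, Y) (Function('X')(Y) = Mul(-1, Mul(2, Y)) = Mul(-2, Y))
Function('D')(Z) = Add(1, Mul(-3, Z)) (Function('D')(Z) = Add(4, Mul(-1, Add(Add(Z, Mul(-1, -3)), Mul(-1, Mul(-2, Z))))) = Add(4, Mul(-1, Add(Add(Z, 3), Mul(2, Z)))) = Add(4, Mul(-1, Add(Add(3, Z), Mul(2, Z)))) = Add(4, Mul(-1, Add(3, Mul(3, Z)))) = Add(4, Add(-3, Mul(-3, Z))) = Add(1, Mul(-3, Z)))
Add(Mul(16, -10), Function('D')(4)) = Add(Mul(16, -10), Add(1, Mul(-3, 4))) = Add(-160, Add(1, -12)) = Add(-160, -11) = -171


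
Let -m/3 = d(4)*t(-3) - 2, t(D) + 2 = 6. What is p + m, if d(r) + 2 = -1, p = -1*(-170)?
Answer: 212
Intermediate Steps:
p = 170
d(r) = -3 (d(r) = -2 - 1 = -3)
t(D) = 4 (t(D) = -2 + 6 = 4)
m = 42 (m = -3*(-3*4 - 2) = -3*(-12 - 2) = -3*(-14) = 42)
p + m = 170 + 42 = 212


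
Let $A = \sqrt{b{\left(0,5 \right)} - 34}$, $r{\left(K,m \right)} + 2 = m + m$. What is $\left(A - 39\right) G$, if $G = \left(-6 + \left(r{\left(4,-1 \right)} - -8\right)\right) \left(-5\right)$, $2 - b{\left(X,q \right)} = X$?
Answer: $-390 + 40 i \sqrt{2} \approx -390.0 + 56.569 i$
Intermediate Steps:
$b{\left(X,q \right)} = 2 - X$
$r{\left(K,m \right)} = -2 + 2 m$ ($r{\left(K,m \right)} = -2 + \left(m + m\right) = -2 + 2 m$)
$A = 4 i \sqrt{2}$ ($A = \sqrt{\left(2 - 0\right) - 34} = \sqrt{\left(2 + 0\right) - 34} = \sqrt{2 - 34} = \sqrt{-32} = 4 i \sqrt{2} \approx 5.6569 i$)
$G = 10$ ($G = \left(-6 + \left(\left(-2 + 2 \left(-1\right)\right) - -8\right)\right) \left(-5\right) = \left(-6 + \left(\left(-2 - 2\right) + 8\right)\right) \left(-5\right) = \left(-6 + \left(-4 + 8\right)\right) \left(-5\right) = \left(-6 + 4\right) \left(-5\right) = \left(-2\right) \left(-5\right) = 10$)
$\left(A - 39\right) G = \left(4 i \sqrt{2} - 39\right) 10 = \left(-39 + 4 i \sqrt{2}\right) 10 = -390 + 40 i \sqrt{2}$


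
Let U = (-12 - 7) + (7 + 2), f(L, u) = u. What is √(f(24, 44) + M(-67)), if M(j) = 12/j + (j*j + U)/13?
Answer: √294625331/871 ≈ 19.707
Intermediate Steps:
U = -10 (U = -19 + 9 = -10)
M(j) = -10/13 + 12/j + j²/13 (M(j) = 12/j + (j*j - 10)/13 = 12/j + (j² - 10)*(1/13) = 12/j + (-10 + j²)*(1/13) = 12/j + (-10/13 + j²/13) = -10/13 + 12/j + j²/13)
√(f(24, 44) + M(-67)) = √(44 + (1/13)*(156 - 67*(-10 + (-67)²))/(-67)) = √(44 + (1/13)*(-1/67)*(156 - 67*(-10 + 4489))) = √(44 + (1/13)*(-1/67)*(156 - 67*4479)) = √(44 + (1/13)*(-1/67)*(156 - 300093)) = √(44 + (1/13)*(-1/67)*(-299937)) = √(44 + 299937/871) = √(338261/871) = √294625331/871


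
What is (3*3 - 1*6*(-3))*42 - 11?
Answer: 1123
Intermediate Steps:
(3*3 - 1*6*(-3))*42 - 11 = (9 - 6*(-3))*42 - 11 = (9 + 18)*42 - 11 = 27*42 - 11 = 1134 - 11 = 1123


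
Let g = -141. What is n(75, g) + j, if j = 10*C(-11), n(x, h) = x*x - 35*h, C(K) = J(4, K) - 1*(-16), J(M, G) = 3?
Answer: 10750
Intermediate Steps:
C(K) = 19 (C(K) = 3 - 1*(-16) = 3 + 16 = 19)
n(x, h) = x² - 35*h
j = 190 (j = 10*19 = 190)
n(75, g) + j = (75² - 35*(-141)) + 190 = (5625 + 4935) + 190 = 10560 + 190 = 10750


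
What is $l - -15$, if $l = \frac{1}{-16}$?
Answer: $\frac{239}{16} \approx 14.938$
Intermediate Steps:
$l = - \frac{1}{16} \approx -0.0625$
$l - -15 = - \frac{1}{16} - -15 = - \frac{1}{16} + 15 = \frac{239}{16}$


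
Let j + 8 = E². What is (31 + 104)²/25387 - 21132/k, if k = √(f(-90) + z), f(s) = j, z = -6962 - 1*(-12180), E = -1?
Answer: 18225/25387 - 2348*√579/193 ≈ -292.02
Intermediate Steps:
z = 5218 (z = -6962 + 12180 = 5218)
j = -7 (j = -8 + (-1)² = -8 + 1 = -7)
f(s) = -7
k = 3*√579 (k = √(-7 + 5218) = √5211 = 3*√579 ≈ 72.187)
(31 + 104)²/25387 - 21132/k = (31 + 104)²/25387 - 21132*√579/1737 = 135²*(1/25387) - 2348*√579/193 = 18225*(1/25387) - 2348*√579/193 = 18225/25387 - 2348*√579/193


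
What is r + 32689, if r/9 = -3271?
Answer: 3250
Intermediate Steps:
r = -29439 (r = 9*(-3271) = -29439)
r + 32689 = -29439 + 32689 = 3250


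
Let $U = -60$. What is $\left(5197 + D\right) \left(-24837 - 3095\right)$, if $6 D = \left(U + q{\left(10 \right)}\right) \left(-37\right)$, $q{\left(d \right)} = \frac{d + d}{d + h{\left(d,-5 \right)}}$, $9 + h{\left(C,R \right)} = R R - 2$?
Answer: $- \frac{1398185141}{9} \approx -1.5535 \cdot 10^{8}$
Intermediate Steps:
$h{\left(C,R \right)} = -11 + R^{2}$ ($h{\left(C,R \right)} = -9 + \left(R R - 2\right) = -9 + \left(R^{2} - 2\right) = -9 + \left(-2 + R^{2}\right) = -11 + R^{2}$)
$q{\left(d \right)} = \frac{2 d}{14 + d}$ ($q{\left(d \right)} = \frac{d + d}{d - \left(11 - \left(-5\right)^{2}\right)} = \frac{2 d}{d + \left(-11 + 25\right)} = \frac{2 d}{d + 14} = \frac{2 d}{14 + d}$)
$D = \frac{13135}{36}$ ($D = \frac{\left(-60 + 2 \cdot 10 \frac{1}{14 + 10}\right) \left(-37\right)}{6} = \frac{\left(-60 + 2 \cdot 10 \cdot \frac{1}{24}\right) \left(-37\right)}{6} = \frac{\left(-60 + \frac{5}{6}\right) \left(-37\right)}{6} = \frac{\left(- \frac{355}{6}\right) \left(-37\right)}{6} = \frac{1}{6} \cdot \frac{13135}{6} = \frac{13135}{36} \approx 364.86$)
$\left(5197 + D\right) \left(-24837 - 3095\right) = \left(5197 + \frac{13135}{36}\right) \left(-24837 - 3095\right) = \frac{200227}{36} \left(-27932\right) = - \frac{1398185141}{9}$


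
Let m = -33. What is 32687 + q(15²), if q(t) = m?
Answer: 32654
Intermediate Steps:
q(t) = -33
32687 + q(15²) = 32687 - 33 = 32654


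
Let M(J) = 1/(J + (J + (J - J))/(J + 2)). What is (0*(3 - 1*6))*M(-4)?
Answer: 0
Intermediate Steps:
M(J) = 1/(J + J/(2 + J)) (M(J) = 1/(J + (J + 0)/(2 + J)) = 1/(J + J/(2 + J)))
(0*(3 - 1*6))*M(-4) = (0*(3 - 1*6))*((2 - 4)/((-4)*(3 - 4))) = (0*(3 - 6))*(-1/4*(-2)/(-1)) = (0*(-3))*(-1/4*(-1)*(-2)) = 0*(-1/2) = 0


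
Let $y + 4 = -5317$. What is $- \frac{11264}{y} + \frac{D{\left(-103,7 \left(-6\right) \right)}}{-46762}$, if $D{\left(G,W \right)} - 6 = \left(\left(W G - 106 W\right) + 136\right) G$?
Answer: $\frac{2706064412}{124410301} \approx 21.751$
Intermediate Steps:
$y = -5321$ ($y = -4 - 5317 = -5321$)
$D{\left(G,W \right)} = 6 + G \left(136 - 106 W + G W\right)$ ($D{\left(G,W \right)} = 6 + \left(\left(W G - 106 W\right) + 136\right) G = 6 + \left(\left(G W - 106 W\right) + 136\right) G = 6 + \left(\left(- 106 W + G W\right) + 136\right) G = 6 + \left(136 - 106 W + G W\right) G = 6 + G \left(136 - 106 W + G W\right)$)
$- \frac{11264}{y} + \frac{D{\left(-103,7 \left(-6\right) \right)}}{-46762} = - \frac{11264}{-5321} + \frac{6 + 136 \left(-103\right) + 7 \left(-6\right) \left(-103\right)^{2} - - 10918 \cdot 7 \left(-6\right)}{-46762} = \left(-11264\right) \left(- \frac{1}{5321}\right) + \left(6 - 14008 - 445578 - \left(-10918\right) \left(-42\right)\right) \left(- \frac{1}{46762}\right) = \frac{11264}{5321} + \left(6 - 14008 - 445578 - 458556\right) \left(- \frac{1}{46762}\right) = \frac{11264}{5321} - - \frac{459068}{23381} = \frac{11264}{5321} + \frac{459068}{23381} = \frac{2706064412}{124410301}$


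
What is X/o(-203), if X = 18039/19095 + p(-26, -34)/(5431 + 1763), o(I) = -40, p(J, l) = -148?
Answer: -21157751/915796200 ≈ -0.023103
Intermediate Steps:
X = 21157751/22894905 (X = 18039/19095 - 148/(5431 + 1763) = 18039*(1/19095) - 148/7194 = 6013/6365 - 148*1/7194 = 6013/6365 - 74/3597 = 21157751/22894905 ≈ 0.92412)
X/o(-203) = (21157751/22894905)/(-40) = (21157751/22894905)*(-1/40) = -21157751/915796200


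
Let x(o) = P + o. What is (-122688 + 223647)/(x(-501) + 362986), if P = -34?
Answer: 33653/120817 ≈ 0.27855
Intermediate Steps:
x(o) = -34 + o
(-122688 + 223647)/(x(-501) + 362986) = (-122688 + 223647)/((-34 - 501) + 362986) = 100959/(-535 + 362986) = 100959/362451 = 100959*(1/362451) = 33653/120817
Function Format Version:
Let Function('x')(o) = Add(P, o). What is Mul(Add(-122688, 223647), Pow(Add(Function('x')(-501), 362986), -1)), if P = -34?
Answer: Rational(33653, 120817) ≈ 0.27855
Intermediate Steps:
Function('x')(o) = Add(-34, o)
Mul(Add(-122688, 223647), Pow(Add(Function('x')(-501), 362986), -1)) = Mul(Add(-122688, 223647), Pow(Add(Add(-34, -501), 362986), -1)) = Mul(100959, Pow(Add(-535, 362986), -1)) = Mul(100959, Pow(362451, -1)) = Mul(100959, Rational(1, 362451)) = Rational(33653, 120817)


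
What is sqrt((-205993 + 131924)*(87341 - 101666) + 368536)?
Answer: sqrt(1061406961) ≈ 32579.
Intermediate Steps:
sqrt((-205993 + 131924)*(87341 - 101666) + 368536) = sqrt(-74069*(-14325) + 368536) = sqrt(1061038425 + 368536) = sqrt(1061406961)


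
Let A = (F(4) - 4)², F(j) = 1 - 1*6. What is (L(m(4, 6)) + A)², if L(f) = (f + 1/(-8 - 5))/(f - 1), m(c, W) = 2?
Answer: 1162084/169 ≈ 6876.2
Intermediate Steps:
F(j) = -5 (F(j) = 1 - 6 = -5)
A = 81 (A = (-5 - 4)² = (-9)² = 81)
L(f) = (-1/13 + f)/(-1 + f) (L(f) = (f + 1/(-13))/(-1 + f) = (f - 1/13)/(-1 + f) = (-1/13 + f)/(-1 + f))
(L(m(4, 6)) + A)² = ((-1/13 + 2)/(-1 + 2) + 81)² = ((25/13)/1 + 81)² = (1*(25/13) + 81)² = (25/13 + 81)² = (1078/13)² = 1162084/169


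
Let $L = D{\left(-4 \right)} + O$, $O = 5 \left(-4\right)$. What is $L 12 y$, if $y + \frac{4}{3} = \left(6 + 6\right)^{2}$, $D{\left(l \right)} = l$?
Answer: $-41088$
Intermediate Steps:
$O = -20$
$y = \frac{428}{3}$ ($y = - \frac{4}{3} + \left(6 + 6\right)^{2} = - \frac{4}{3} + 12^{2} = - \frac{4}{3} + 144 = \frac{428}{3} \approx 142.67$)
$L = -24$ ($L = -4 - 20 = -24$)
$L 12 y = \left(-24\right) 12 \cdot \frac{428}{3} = \left(-288\right) \frac{428}{3} = -41088$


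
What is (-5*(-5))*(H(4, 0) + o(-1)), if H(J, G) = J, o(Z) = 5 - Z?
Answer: 250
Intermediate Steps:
(-5*(-5))*(H(4, 0) + o(-1)) = (-5*(-5))*(4 + (5 - 1*(-1))) = 25*(4 + (5 + 1)) = 25*(4 + 6) = 25*10 = 250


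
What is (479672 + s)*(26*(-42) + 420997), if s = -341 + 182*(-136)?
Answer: 190879994995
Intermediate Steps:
s = -25093 (s = -341 - 24752 = -25093)
(479672 + s)*(26*(-42) + 420997) = (479672 - 25093)*(26*(-42) + 420997) = 454579*(-1092 + 420997) = 454579*419905 = 190879994995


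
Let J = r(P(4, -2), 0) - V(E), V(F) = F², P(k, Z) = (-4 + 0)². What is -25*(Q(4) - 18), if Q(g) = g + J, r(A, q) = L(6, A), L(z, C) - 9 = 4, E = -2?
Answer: 125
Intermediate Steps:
L(z, C) = 13 (L(z, C) = 9 + 4 = 13)
P(k, Z) = 16 (P(k, Z) = (-4)² = 16)
r(A, q) = 13
J = 9 (J = 13 - 1*(-2)² = 13 - 1*4 = 13 - 4 = 9)
Q(g) = 9 + g (Q(g) = g + 9 = 9 + g)
-25*(Q(4) - 18) = -25*((9 + 4) - 18) = -25*(13 - 18) = -25*(-5) = 125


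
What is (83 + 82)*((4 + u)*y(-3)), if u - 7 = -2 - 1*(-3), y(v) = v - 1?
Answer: -7920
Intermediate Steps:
y(v) = -1 + v
u = 8 (u = 7 + (-2 - 1*(-3)) = 7 + (-2 + 3) = 7 + 1 = 8)
(83 + 82)*((4 + u)*y(-3)) = (83 + 82)*((4 + 8)*(-1 - 3)) = 165*(12*(-4)) = 165*(-48) = -7920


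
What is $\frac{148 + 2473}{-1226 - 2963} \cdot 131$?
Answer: $- \frac{343351}{4189} \approx -81.965$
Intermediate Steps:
$\frac{148 + 2473}{-1226 - 2963} \cdot 131 = \frac{2621}{-4189} \cdot 131 = 2621 \left(- \frac{1}{4189}\right) 131 = \left(- \frac{2621}{4189}\right) 131 = - \frac{343351}{4189}$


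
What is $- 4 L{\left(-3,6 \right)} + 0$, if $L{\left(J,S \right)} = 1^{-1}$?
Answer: $-4$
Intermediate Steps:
$L{\left(J,S \right)} = 1$
$- 4 L{\left(-3,6 \right)} + 0 = \left(-4\right) 1 + 0 = -4 + 0 = -4$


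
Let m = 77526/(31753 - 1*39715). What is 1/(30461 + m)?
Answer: 1327/40408826 ≈ 3.2839e-5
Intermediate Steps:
m = -12921/1327 (m = 77526/(31753 - 39715) = 77526/(-7962) = 77526*(-1/7962) = -12921/1327 ≈ -9.7370)
1/(30461 + m) = 1/(30461 - 12921/1327) = 1/(40408826/1327) = 1327/40408826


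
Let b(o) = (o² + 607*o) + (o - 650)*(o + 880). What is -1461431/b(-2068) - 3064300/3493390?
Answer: -2425824078869/2183484730548 ≈ -1.1110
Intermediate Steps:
b(o) = o² + 607*o + (-650 + o)*(880 + o) (b(o) = (o² + 607*o) + (-650 + o)*(880 + o) = o² + 607*o + (-650 + o)*(880 + o))
-1461431/b(-2068) - 3064300/3493390 = -1461431/(-572000 + 2*(-2068)² + 837*(-2068)) - 3064300/3493390 = -1461431/(-572000 + 2*4276624 - 1730916) - 3064300*1/3493390 = -1461431/(-572000 + 8553248 - 1730916) - 306430/349339 = -1461431/6250332 - 306430/349339 = -2425824078869/2183484730548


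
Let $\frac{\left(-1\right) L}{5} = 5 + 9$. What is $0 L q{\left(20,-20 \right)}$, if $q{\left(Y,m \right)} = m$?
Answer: $0$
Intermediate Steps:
$L = -70$ ($L = - 5 \left(5 + 9\right) = \left(-5\right) 14 = -70$)
$0 L q{\left(20,-20 \right)} = 0 \left(-70\right) \left(-20\right) = 0 \left(-20\right) = 0$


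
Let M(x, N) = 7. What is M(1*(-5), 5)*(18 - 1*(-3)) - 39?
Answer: 108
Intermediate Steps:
M(1*(-5), 5)*(18 - 1*(-3)) - 39 = 7*(18 - 1*(-3)) - 39 = 7*(18 + 3) - 39 = 7*21 - 39 = 147 - 39 = 108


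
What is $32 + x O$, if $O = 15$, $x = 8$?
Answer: $152$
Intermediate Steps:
$32 + x O = 32 + 8 \cdot 15 = 32 + 120 = 152$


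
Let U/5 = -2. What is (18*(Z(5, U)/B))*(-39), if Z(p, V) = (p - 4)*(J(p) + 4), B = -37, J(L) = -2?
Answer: 1404/37 ≈ 37.946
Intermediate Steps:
U = -10 (U = 5*(-2) = -10)
Z(p, V) = -8 + 2*p (Z(p, V) = (p - 4)*(-2 + 4) = (-4 + p)*2 = -8 + 2*p)
(18*(Z(5, U)/B))*(-39) = (18*((-8 + 2*5)/(-37)))*(-39) = (18*((-8 + 10)*(-1/37)))*(-39) = (18*(2*(-1/37)))*(-39) = (18*(-2/37))*(-39) = -36/37*(-39) = 1404/37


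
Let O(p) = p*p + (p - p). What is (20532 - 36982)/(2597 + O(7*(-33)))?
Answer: -1175/3997 ≈ -0.29397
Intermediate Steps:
O(p) = p**2 (O(p) = p**2 + 0 = p**2)
(20532 - 36982)/(2597 + O(7*(-33))) = (20532 - 36982)/(2597 + (7*(-33))**2) = -16450/(2597 + (-231)**2) = -16450/(2597 + 53361) = -16450/55958 = -16450*1/55958 = -1175/3997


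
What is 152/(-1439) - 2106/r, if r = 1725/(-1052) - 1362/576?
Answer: 5884581160/11191103 ≈ 525.83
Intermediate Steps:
r = -101101/25248 (r = 1725*(-1/1052) - 1362*1/576 = -1725/1052 - 227/96 = -101101/25248 ≈ -4.0043)
152/(-1439) - 2106/r = 152/(-1439) - 2106/(-101101/25248) = 152*(-1/1439) - 2106*(-25248/101101) = -152/1439 + 4090176/7777 = 5884581160/11191103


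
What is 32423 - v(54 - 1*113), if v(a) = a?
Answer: 32482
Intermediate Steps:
32423 - v(54 - 1*113) = 32423 - (54 - 1*113) = 32423 - (54 - 113) = 32423 - 1*(-59) = 32423 + 59 = 32482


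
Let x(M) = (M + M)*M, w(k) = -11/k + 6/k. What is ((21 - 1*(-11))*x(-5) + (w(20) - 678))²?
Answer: 13593969/16 ≈ 8.4962e+5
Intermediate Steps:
w(k) = -5/k
x(M) = 2*M² (x(M) = (2*M)*M = 2*M²)
((21 - 1*(-11))*x(-5) + (w(20) - 678))² = ((21 - 1*(-11))*(2*(-5)²) + (-5/20 - 678))² = ((21 + 11)*(2*25) + (-5*1/20 - 678))² = (32*50 + (-¼ - 678))² = (1600 - 2713/4)² = (3687/4)² = 13593969/16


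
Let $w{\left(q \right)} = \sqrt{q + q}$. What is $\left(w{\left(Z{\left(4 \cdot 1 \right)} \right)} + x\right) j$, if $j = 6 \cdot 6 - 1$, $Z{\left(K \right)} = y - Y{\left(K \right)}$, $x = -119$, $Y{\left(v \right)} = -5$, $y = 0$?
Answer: $-4165 + 35 \sqrt{10} \approx -4054.3$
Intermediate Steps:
$Z{\left(K \right)} = 5$ ($Z{\left(K \right)} = 0 - -5 = 0 + 5 = 5$)
$j = 35$ ($j = 36 - 1 = 35$)
$w{\left(q \right)} = \sqrt{2} \sqrt{q}$ ($w{\left(q \right)} = \sqrt{2 q} = \sqrt{2} \sqrt{q}$)
$\left(w{\left(Z{\left(4 \cdot 1 \right)} \right)} + x\right) j = \left(\sqrt{2} \sqrt{5} - 119\right) 35 = \left(\sqrt{10} - 119\right) 35 = \left(-119 + \sqrt{10}\right) 35 = -4165 + 35 \sqrt{10}$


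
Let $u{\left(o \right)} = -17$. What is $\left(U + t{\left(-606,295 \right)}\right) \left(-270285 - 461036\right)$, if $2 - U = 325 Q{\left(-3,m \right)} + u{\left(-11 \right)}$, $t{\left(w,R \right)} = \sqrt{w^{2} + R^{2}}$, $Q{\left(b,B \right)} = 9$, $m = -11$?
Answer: $2125218826 - 731321 \sqrt{454261} \approx 1.6323 \cdot 10^{9}$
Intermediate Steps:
$t{\left(w,R \right)} = \sqrt{R^{2} + w^{2}}$
$U = -2906$ ($U = 2 - \left(325 \cdot 9 - 17\right) = 2 - \left(2925 - 17\right) = 2 - 2908 = -2906$)
$\left(U + t{\left(-606,295 \right)}\right) \left(-270285 - 461036\right) = \left(-2906 + \sqrt{295^{2} + \left(-606\right)^{2}}\right) \left(-270285 - 461036\right) = \left(-2906 + \sqrt{87025 + 367236}\right) \left(-731321\right) = \left(-2906 + \sqrt{454261}\right) \left(-731321\right) = 2125218826 - 731321 \sqrt{454261}$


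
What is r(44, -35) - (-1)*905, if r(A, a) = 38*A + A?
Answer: 2621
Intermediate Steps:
r(A, a) = 39*A
r(44, -35) - (-1)*905 = 39*44 - (-1)*905 = 1716 - 1*(-905) = 1716 + 905 = 2621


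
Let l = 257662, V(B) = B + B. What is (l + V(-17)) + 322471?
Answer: 580099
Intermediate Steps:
V(B) = 2*B
(l + V(-17)) + 322471 = (257662 + 2*(-17)) + 322471 = (257662 - 34) + 322471 = 257628 + 322471 = 580099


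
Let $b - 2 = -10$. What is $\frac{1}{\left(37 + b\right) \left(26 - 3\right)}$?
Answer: $\frac{1}{667} \approx 0.0014993$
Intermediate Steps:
$b = -8$ ($b = 2 - 10 = -8$)
$\frac{1}{\left(37 + b\right) \left(26 - 3\right)} = \frac{1}{\left(37 - 8\right) \left(26 - 3\right)} = \frac{1}{29 \cdot 23} = \frac{1}{667}$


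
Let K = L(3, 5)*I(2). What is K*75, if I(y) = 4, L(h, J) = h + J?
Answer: 2400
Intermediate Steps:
L(h, J) = J + h
K = 32 (K = (5 + 3)*4 = 8*4 = 32)
K*75 = 32*75 = 2400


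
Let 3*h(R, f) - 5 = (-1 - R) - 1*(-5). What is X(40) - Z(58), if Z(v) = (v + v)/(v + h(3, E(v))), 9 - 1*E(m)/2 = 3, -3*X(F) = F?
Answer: -229/15 ≈ -15.267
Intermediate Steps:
X(F) = -F/3
E(m) = 12 (E(m) = 18 - 2*3 = 18 - 6 = 12)
h(R, f) = 3 - R/3 (h(R, f) = 5/3 + ((-1 - R) - 1*(-5))/3 = 5/3 + ((-1 - R) + 5)/3 = 5/3 + (4 - R)/3 = 5/3 + (4/3 - R/3) = 3 - R/3)
Z(v) = 2*v/(2 + v) (Z(v) = (v + v)/(v + (3 - ⅓*3)) = (2*v)/(v + (3 - 1)) = (2*v)/(v + 2) = (2*v)/(2 + v) = 2*v/(2 + v))
X(40) - Z(58) = -⅓*40 - 2*58/(2 + 58) = -40/3 - 2*58/60 = -40/3 - 1*29/15 = -40/3 - 29/15 = -229/15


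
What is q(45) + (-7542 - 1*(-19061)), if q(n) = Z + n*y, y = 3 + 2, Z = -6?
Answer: 11738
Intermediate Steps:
y = 5
q(n) = -6 + 5*n (q(n) = -6 + n*5 = -6 + 5*n)
q(45) + (-7542 - 1*(-19061)) = (-6 + 5*45) + (-7542 - 1*(-19061)) = (-6 + 225) + (-7542 + 19061) = 219 + 11519 = 11738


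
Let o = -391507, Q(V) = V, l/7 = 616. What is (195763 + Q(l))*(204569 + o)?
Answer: -37401620350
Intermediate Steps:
l = 4312 (l = 7*616 = 4312)
(195763 + Q(l))*(204569 + o) = (195763 + 4312)*(204569 - 391507) = 200075*(-186938) = -37401620350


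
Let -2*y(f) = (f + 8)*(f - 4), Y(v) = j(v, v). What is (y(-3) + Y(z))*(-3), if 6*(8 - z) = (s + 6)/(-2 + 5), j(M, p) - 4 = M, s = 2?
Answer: -523/6 ≈ -87.167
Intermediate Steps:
j(M, p) = 4 + M
z = 68/9 (z = 8 - (2 + 6)/(6*(-2 + 5)) = 8 - 4/(3*3) = 8 - ⅙*8/3 = 8 - 4/9 = 68/9 ≈ 7.5556)
Y(v) = 4 + v
y(f) = -(-4 + f)*(8 + f)/2 (y(f) = -(f + 8)*(f - 4)/2 = -(8 + f)*(-4 + f)/2 = -(-4 + f)*(8 + f)/2)
(y(-3) + Y(z))*(-3) = ((16 - 2*(-3) - ½*(-3)²) + (4 + 68/9))*(-3) = ((16 + 6 - ½*9) + 104/9)*(-3) = ((16 + 6 - 9/2) + 104/9)*(-3) = (35/2 + 104/9)*(-3) = (523/18)*(-3) = -523/6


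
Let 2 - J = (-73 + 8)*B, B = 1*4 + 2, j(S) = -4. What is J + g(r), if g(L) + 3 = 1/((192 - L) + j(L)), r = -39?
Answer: 88304/227 ≈ 389.00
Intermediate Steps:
B = 6 (B = 4 + 2 = 6)
g(L) = -3 + 1/(188 - L) (g(L) = -3 + 1/((192 - L) - 4) = -3 + 1/(188 - L))
J = 392 (J = 2 - (-73 + 8)*6 = 2 - (-65)*6 = 2 - 1*(-390) = 2 + 390 = 392)
J + g(r) = 392 + (563 - 3*(-39))/(-188 - 39) = 392 + (563 + 117)/(-227) = 392 - 1/227*680 = 392 - 680/227 = 88304/227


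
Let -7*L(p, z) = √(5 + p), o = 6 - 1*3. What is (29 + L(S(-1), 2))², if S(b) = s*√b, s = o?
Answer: (203 - √(5 + 3*I))²/49 ≈ 821.82 - 5.2795*I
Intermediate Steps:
o = 3 (o = 6 - 3 = 3)
s = 3
S(b) = 3*√b
L(p, z) = -√(5 + p)/7
(29 + L(S(-1), 2))² = (29 - √(5 + 3*√(-1))/7)² = (29 - √(5 + 3*I)/7)²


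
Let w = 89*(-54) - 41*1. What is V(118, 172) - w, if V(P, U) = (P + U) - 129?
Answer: 5008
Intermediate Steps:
V(P, U) = -129 + P + U
w = -4847 (w = -4806 - 41 = -4847)
V(118, 172) - w = (-129 + 118 + 172) - 1*(-4847) = 161 + 4847 = 5008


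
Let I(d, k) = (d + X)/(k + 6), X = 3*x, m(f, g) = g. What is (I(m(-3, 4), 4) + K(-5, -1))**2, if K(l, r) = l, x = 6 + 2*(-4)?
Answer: 676/25 ≈ 27.040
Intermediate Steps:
x = -2 (x = 6 - 8 = -2)
X = -6 (X = 3*(-2) = -6)
I(d, k) = (-6 + d)/(6 + k) (I(d, k) = (d - 6)/(k + 6) = (-6 + d)/(6 + k))
(I(m(-3, 4), 4) + K(-5, -1))**2 = ((-6 + 4)/(6 + 4) - 5)**2 = (-2/10 - 5)**2 = ((1/10)*(-2) - 5)**2 = (-1/5 - 5)**2 = (-26/5)**2 = 676/25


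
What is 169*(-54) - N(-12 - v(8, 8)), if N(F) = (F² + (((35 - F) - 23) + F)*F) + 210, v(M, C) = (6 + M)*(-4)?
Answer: -11800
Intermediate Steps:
v(M, C) = -24 - 4*M
N(F) = 210 + F² + 12*F (N(F) = (F² + ((12 - F) + F)*F) + 210 = (F² + 12*F) + 210 = 210 + F² + 12*F)
169*(-54) - N(-12 - v(8, 8)) = 169*(-54) - (210 + (-12 - (-24 - 4*8))² + 12*(-12 - (-24 - 4*8))) = -9126 - (210 + (-12 - (-24 - 32))² + 12*(-12 - (-24 - 32))) = -9126 - (210 + (-12 - 1*(-56))² + 12*(-12 - 1*(-56))) = -9126 - (210 + (-12 + 56)² + 12*(-12 + 56)) = -9126 - (210 + 44² + 12*44) = -9126 - (210 + 1936 + 528) = -9126 - 1*2674 = -9126 - 2674 = -11800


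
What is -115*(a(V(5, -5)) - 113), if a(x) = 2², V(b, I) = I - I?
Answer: 12535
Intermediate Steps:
V(b, I) = 0
a(x) = 4
-115*(a(V(5, -5)) - 113) = -115*(4 - 113) = -115*(-109) = 12535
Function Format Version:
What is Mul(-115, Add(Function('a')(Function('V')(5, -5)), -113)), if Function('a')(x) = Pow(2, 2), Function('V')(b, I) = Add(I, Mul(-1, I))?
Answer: 12535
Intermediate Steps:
Function('V')(b, I) = 0
Function('a')(x) = 4
Mul(-115, Add(Function('a')(Function('V')(5, -5)), -113)) = Mul(-115, Add(4, -113)) = Mul(-115, -109) = 12535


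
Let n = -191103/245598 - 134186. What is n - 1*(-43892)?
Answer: -7392072305/81866 ≈ -90295.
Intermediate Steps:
n = -10985334777/81866 (n = -191103*1/245598 - 134186 = -63701/81866 - 134186 = -10985334777/81866 ≈ -1.3419e+5)
n - 1*(-43892) = -10985334777/81866 - 1*(-43892) = -10985334777/81866 + 43892 = -7392072305/81866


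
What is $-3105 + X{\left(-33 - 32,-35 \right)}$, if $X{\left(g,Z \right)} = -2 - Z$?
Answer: $-3072$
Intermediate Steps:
$-3105 + X{\left(-33 - 32,-35 \right)} = -3105 - -33 = -3105 + \left(-2 + 35\right) = -3105 + 33 = -3072$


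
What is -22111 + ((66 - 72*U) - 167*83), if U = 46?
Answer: -39218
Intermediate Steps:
-22111 + ((66 - 72*U) - 167*83) = -22111 + ((66 - 72*46) - 167*83) = -22111 + ((66 - 3312) - 13861) = -22111 + (-3246 - 13861) = -22111 - 17107 = -39218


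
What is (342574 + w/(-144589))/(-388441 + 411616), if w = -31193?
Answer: 5503607031/372316675 ≈ 14.782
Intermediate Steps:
(342574 + w/(-144589))/(-388441 + 411616) = (342574 - 31193/(-144589))/(-388441 + 411616) = (342574 - 31193*(-1/144589))/23175 = (342574 + 31193/144589)*(1/23175) = (49532463279/144589)*(1/23175) = 5503607031/372316675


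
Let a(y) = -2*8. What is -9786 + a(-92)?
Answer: -9802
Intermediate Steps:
a(y) = -16
-9786 + a(-92) = -9786 - 16 = -9802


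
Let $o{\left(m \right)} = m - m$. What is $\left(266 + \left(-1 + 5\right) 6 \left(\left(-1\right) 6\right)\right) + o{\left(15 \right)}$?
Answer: $122$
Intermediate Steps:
$o{\left(m \right)} = 0$
$\left(266 + \left(-1 + 5\right) 6 \left(\left(-1\right) 6\right)\right) + o{\left(15 \right)} = \left(266 + \left(-1 + 5\right) 6 \left(\left(-1\right) 6\right)\right) + 0 = \left(266 + 4 \cdot 6 \left(-6\right)\right) + 0 = \left(266 + 24 \left(-6\right)\right) + 0 = \left(266 - 144\right) + 0 = 122 + 0 = 122$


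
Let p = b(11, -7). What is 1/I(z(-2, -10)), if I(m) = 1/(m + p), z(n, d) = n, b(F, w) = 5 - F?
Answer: -8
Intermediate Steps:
p = -6 (p = 5 - 1*11 = 5 - 11 = -6)
I(m) = 1/(-6 + m) (I(m) = 1/(m - 6) = 1/(-6 + m))
1/I(z(-2, -10)) = 1/(1/(-6 - 2)) = 1/(1/(-8)) = 1/(-1/8) = -8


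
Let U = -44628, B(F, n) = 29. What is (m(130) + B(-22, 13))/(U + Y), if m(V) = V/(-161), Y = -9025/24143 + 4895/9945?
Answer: -31137816879/49290148410332 ≈ -0.00063173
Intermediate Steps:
Y = 5685272/48020427 (Y = -9025*1/24143 + 4895*(1/9945) = -9025/24143 + 979/1989 = 5685272/48020427 ≈ 0.11839)
m(V) = -V/161 (m(V) = V*(-1/161) = -V/161)
(m(130) + B(-22, 13))/(U + Y) = (-1/161*130 + 29)/(-44628 + 5685272/48020427) = (-130/161 + 29)/(-2143049930884/48020427) = (4539/161)*(-48020427/2143049930884) = -31137816879/49290148410332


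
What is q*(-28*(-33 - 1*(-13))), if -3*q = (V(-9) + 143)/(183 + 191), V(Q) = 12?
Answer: -43400/561 ≈ -77.362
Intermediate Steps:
q = -155/1122 (q = -(12 + 143)/(3*(183 + 191)) = -155/(3*374) = -1/3*155/374 = -155/1122 ≈ -0.13815)
q*(-28*(-33 - 1*(-13))) = -(-2170)*(-33 - 1*(-13))/561 = -(-2170)*(-33 + 13)/561 = -(-2170)*(-20)/561 = -155/1122*560 = -43400/561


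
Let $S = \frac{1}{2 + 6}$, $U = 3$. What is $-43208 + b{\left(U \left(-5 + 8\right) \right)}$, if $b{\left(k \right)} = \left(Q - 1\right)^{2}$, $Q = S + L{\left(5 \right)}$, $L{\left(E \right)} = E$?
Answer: $- \frac{2764223}{64} \approx -43191.0$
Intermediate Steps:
$S = \frac{1}{8} \approx 0.125$
$Q = \frac{41}{8}$ ($Q = \frac{1}{8} + 5 = \frac{41}{8} \approx 5.125$)
$b{\left(k \right)} = \frac{1089}{64}$ ($b{\left(k \right)} = \left(\frac{41}{8} - 1\right)^{2} = \left(\frac{33}{8}\right)^{2} = \frac{1089}{64}$)
$-43208 + b{\left(U \left(-5 + 8\right) \right)} = -43208 + \frac{1089}{64} = - \frac{2764223}{64}$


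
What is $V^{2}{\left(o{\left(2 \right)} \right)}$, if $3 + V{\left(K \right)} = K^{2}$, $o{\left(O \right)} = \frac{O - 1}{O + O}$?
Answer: $\frac{2209}{256} \approx 8.6289$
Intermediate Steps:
$o{\left(O \right)} = \frac{-1 + O}{2 O}$
$V{\left(K \right)} = -3 + K^{2}$
$V^{2}{\left(o{\left(2 \right)} \right)} = \left(-3 + \left(\frac{-1 + 2}{2 \cdot 2}\right)^{2}\right)^{2} = \left(-3 + \left(\frac{1}{2} \cdot \frac{1}{2} \cdot 1\right)^{2}\right)^{2} = \left(-3 + \left(\frac{1}{4}\right)^{2}\right)^{2} = \left(-3 + \frac{1}{16}\right)^{2} = \left(- \frac{47}{16}\right)^{2} = \frac{2209}{256}$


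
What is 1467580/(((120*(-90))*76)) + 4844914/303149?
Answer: 176590500089/12441234960 ≈ 14.194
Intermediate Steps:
1467580/(((120*(-90))*76)) + 4844914/303149 = 1467580/((-10800*76)) + 4844914*(1/303149) = 1467580/(-820800) + 4844914/303149 = 1467580*(-1/820800) + 4844914/303149 = -73379/41040 + 4844914/303149 = 176590500089/12441234960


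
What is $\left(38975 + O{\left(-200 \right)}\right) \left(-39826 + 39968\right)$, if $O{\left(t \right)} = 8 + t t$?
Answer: $11215586$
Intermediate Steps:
$O{\left(t \right)} = 8 + t^{2}$
$\left(38975 + O{\left(-200 \right)}\right) \left(-39826 + 39968\right) = \left(38975 + \left(8 + \left(-200\right)^{2}\right)\right) \left(-39826 + 39968\right) = \left(38975 + \left(8 + 40000\right)\right) 142 = \left(38975 + 40008\right) 142 = 78983 \cdot 142 = 11215586$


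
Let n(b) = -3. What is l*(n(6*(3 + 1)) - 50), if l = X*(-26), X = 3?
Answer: 4134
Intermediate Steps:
l = -78 (l = 3*(-26) = -78)
l*(n(6*(3 + 1)) - 50) = -78*(-3 - 50) = -78*(-53) = 4134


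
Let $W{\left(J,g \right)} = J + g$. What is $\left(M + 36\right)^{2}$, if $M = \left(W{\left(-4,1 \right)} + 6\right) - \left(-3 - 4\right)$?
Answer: $2116$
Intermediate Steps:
$M = 10$ ($M = \left(\left(-4 + 1\right) + 6\right) - \left(-3 - 4\right) = \left(-3 + 6\right) - -7 = 3 + 7 = 10$)
$\left(M + 36\right)^{2} = \left(10 + 36\right)^{2} = 46^{2} = 2116$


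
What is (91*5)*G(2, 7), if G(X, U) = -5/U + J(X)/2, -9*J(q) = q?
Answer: -3380/9 ≈ -375.56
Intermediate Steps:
J(q) = -q/9
G(X, U) = -5/U - X/18 (G(X, U) = -5/U - X/9/2 = -5/U - X/9*(½) = -5/U - X/18)
(91*5)*G(2, 7) = (91*5)*(-5/7 - 1/18*2) = 455*(-5*⅐ - ⅑) = 455*(-5/7 - ⅑) = 455*(-52/63) = -3380/9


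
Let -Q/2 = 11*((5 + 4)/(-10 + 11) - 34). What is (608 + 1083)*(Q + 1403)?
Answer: 3302523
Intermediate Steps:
Q = 550 (Q = -22*((5 + 4)/(-10 + 11) - 34) = -22*(9/1 - 34) = -22*(9*1 - 34) = -22*(9 - 34) = -22*(-25) = -2*(-275) = 550)
(608 + 1083)*(Q + 1403) = (608 + 1083)*(550 + 1403) = 1691*1953 = 3302523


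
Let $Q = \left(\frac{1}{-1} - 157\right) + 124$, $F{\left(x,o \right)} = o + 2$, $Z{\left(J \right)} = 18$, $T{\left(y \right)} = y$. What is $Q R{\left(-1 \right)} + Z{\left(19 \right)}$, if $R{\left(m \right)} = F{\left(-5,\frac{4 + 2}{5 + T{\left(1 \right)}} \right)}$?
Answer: $-84$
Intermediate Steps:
$F{\left(x,o \right)} = 2 + o$
$Q = -34$ ($Q = \left(-1 - 157\right) + 124 = -158 + 124 = -34$)
$R{\left(m \right)} = 3$ ($R{\left(m \right)} = 2 + \frac{4 + 2}{5 + 1} = 2 + \frac{6}{6} = 2 + 6 \cdot \frac{1}{6} = 2 + 1 = 3$)
$Q R{\left(-1 \right)} + Z{\left(19 \right)} = \left(-34\right) 3 + 18 = -102 + 18 = -84$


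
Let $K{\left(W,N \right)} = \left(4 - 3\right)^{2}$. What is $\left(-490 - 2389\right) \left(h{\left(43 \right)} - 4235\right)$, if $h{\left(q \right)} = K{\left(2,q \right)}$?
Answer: $12189686$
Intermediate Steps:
$K{\left(W,N \right)} = 1$ ($K{\left(W,N \right)} = 1^{2} = 1$)
$h{\left(q \right)} = 1$
$\left(-490 - 2389\right) \left(h{\left(43 \right)} - 4235\right) = \left(-490 - 2389\right) \left(1 - 4235\right) = \left(-2879\right) \left(-4234\right) = 12189686$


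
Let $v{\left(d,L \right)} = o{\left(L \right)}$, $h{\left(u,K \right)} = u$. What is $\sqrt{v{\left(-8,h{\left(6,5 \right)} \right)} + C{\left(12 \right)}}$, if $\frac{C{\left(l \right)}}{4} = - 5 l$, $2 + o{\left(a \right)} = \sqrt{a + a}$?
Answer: $\sqrt{-242 + 2 \sqrt{3}} \approx 15.445 i$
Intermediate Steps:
$o{\left(a \right)} = -2 + \sqrt{2} \sqrt{a}$ ($o{\left(a \right)} = -2 + \sqrt{a + a} = -2 + \sqrt{2 a} = -2 + \sqrt{2} \sqrt{a}$)
$v{\left(d,L \right)} = -2 + \sqrt{2} \sqrt{L}$
$C{\left(l \right)} = - 20 l$ ($C{\left(l \right)} = 4 \left(- 5 l\right) = - 20 l$)
$\sqrt{v{\left(-8,h{\left(6,5 \right)} \right)} + C{\left(12 \right)}} = \sqrt{\left(-2 + \sqrt{2} \sqrt{6}\right) - 240} = \sqrt{\left(-2 + 2 \sqrt{3}\right) - 240} = \sqrt{-242 + 2 \sqrt{3}}$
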